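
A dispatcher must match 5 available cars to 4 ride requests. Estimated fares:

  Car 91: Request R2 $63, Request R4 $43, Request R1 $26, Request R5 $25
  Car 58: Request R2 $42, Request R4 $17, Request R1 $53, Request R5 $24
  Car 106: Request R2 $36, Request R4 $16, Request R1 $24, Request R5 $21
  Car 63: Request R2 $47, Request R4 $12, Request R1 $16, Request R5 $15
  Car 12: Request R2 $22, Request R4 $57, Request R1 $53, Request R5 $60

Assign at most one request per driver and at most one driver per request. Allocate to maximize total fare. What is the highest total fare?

Optimal: Car 63→Request R2 ($47), Car 91→Request R4 ($43), Car 58→Request R1 ($53), Car 12→Request R5 ($60) — total 47+43+53+60 = $203.

Maximum total: $203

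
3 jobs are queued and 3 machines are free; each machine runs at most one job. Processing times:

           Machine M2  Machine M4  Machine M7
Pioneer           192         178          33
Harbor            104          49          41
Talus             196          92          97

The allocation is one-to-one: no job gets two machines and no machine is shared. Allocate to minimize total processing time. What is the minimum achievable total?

Treat this as an assignment problem: match each job to one machine.
Optimal: Pioneer→Machine M7 (33 min), Harbor→Machine M2 (104 min), Talus→Machine M4 (92 min) — total 33+104+92 = 229 min.
Swapping Harbor↔Pioneer (Harbor→Machine M7 41 min, Pioneer→Machine M2 192 min) adds 96.

Min total: 229 min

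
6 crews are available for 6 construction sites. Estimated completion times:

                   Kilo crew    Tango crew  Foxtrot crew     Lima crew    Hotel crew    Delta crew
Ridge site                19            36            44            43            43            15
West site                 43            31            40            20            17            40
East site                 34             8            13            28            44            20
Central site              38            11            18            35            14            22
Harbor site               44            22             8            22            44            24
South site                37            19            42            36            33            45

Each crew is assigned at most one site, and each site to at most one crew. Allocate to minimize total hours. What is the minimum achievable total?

Min total: 100 hours

Optimal: Kilo crew→Ridge site (19 hours), Tango crew→South site (19 hours), Foxtrot crew→Harbor site (8 hours), Lima crew→West site (20 hours), Hotel crew→Central site (14 hours), Delta crew→East site (20 hours) — total 19+19+8+20+14+20 = 100 hours.
Min-entry greedy (repeatedly take the single cheapest remaining cell) gives 102 hours, worse by 2.
Next-best assignment: Kilo crew→South site, Tango crew→East site, Foxtrot crew→Harbor site, Lima crew→West site, Hotel crew→Central site, Delta crew→Ridge site = 102 hours.
Swapping Hotel crew↔Delta crew (Hotel crew→East site 44 hours, Delta crew→Central site 22 hours) adds 32.
Every other assignment is strictly worse.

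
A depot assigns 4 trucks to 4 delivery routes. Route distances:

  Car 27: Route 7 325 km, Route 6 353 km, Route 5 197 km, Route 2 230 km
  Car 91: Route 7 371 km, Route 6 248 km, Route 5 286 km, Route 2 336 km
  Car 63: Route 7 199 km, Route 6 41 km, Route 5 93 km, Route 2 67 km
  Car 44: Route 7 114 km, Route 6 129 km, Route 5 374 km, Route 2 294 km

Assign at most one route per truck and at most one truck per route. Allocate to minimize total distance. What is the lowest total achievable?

This is the linear assignment problem.
Optimal: Car 27→Route 5 (197 km), Car 91→Route 6 (248 km), Car 63→Route 2 (67 km), Car 44→Route 7 (114 km) — total 197+248+67+114 = 626 km.
Next-best assignment: Car 27→Route 2, Car 91→Route 5, Car 63→Route 6, Car 44→Route 7 = 671 km.
Swapping Car 63↔Car 91 (Car 63→Route 6 41 km, Car 91→Route 2 336 km) adds 62.
Every other assignment is strictly worse.

Minimum total: 626 km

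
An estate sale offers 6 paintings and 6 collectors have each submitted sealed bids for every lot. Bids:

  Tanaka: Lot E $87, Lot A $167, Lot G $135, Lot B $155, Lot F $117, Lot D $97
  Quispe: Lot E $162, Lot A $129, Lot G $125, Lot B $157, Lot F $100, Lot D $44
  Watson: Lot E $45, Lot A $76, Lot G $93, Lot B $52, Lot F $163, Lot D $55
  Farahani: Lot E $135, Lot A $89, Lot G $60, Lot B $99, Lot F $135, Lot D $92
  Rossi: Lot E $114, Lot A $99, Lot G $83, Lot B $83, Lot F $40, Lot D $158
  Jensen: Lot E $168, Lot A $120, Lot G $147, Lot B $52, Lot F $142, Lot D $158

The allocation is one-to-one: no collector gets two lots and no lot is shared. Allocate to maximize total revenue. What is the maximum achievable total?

Max total: $927

Optimal: Tanaka→Lot A ($167), Quispe→Lot B ($157), Watson→Lot F ($163), Farahani→Lot E ($135), Rossi→Lot D ($158), Jensen→Lot G ($147) — total 167+157+163+135+158+147 = $927.
Max-entry greedy (repeatedly take the single best remaining cell) gives $873, worse by 54.
Swapping Rossi↔Tanaka (Rossi→Lot A $99, Tanaka→Lot D $97) loses 129.
Every other assignment is strictly worse.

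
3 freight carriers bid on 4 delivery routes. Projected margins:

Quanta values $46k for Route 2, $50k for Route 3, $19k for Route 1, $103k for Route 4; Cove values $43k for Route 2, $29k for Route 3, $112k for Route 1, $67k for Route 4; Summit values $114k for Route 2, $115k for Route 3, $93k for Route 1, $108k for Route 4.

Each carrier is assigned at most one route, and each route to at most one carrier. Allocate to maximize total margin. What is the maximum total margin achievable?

Treat this as an assignment problem: match each carrier to one route.
Optimal: Quanta→Route 4 ($103k), Cove→Route 1 ($112k), Summit→Route 3 ($115k) — total 103+112+115 = $330k.
Column-greedy (each route in turn goes to its best remaining carrier) gives $276k, worse by 54.
No other one-to-one assignment exceeds $330k.

Maximum total: $330k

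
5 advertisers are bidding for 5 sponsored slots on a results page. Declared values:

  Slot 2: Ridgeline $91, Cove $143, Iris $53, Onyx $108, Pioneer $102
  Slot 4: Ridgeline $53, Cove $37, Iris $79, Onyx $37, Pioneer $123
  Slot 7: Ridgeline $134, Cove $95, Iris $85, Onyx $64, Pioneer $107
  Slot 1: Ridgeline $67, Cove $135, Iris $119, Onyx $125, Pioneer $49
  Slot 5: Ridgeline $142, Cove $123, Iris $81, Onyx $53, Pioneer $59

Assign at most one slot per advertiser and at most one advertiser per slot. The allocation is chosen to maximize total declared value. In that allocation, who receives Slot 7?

Iris receives Slot 7.

Optimal: Ridgeline→Slot 5 ($142), Cove→Slot 2 ($143), Iris→Slot 7 ($85), Onyx→Slot 1 ($125), Pioneer→Slot 4 ($123) — total 142+143+85+125+123 = $618.
Column-greedy (each slot in turn goes to its best remaining advertiser) gives $606, worse by 12.
Swapping Onyx↔Iris (Onyx→Slot 7 $64, Iris→Slot 1 $119) loses 27.
Iris's own top slot is Slot 1 ($119), but forcing Iris→Slot 1 and reassigning the rest optimally gives only $607 — worse by 11.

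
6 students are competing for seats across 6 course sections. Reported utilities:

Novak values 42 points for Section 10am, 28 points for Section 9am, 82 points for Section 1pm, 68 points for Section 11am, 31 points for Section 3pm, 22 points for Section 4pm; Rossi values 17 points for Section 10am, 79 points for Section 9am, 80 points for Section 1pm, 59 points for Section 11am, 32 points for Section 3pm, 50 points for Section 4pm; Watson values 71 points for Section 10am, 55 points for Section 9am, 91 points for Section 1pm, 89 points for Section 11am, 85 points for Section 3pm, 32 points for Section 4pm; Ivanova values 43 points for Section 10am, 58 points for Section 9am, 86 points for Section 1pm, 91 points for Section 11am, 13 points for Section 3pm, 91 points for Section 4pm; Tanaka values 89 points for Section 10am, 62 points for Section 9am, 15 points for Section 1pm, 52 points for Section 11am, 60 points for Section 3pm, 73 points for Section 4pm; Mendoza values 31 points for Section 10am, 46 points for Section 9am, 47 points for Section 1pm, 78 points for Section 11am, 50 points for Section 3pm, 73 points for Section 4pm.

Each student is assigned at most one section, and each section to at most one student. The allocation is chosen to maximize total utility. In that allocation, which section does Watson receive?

Optimal: Novak→Section 1pm (82 points), Rossi→Section 9am (79 points), Watson→Section 3pm (85 points), Ivanova→Section 4pm (91 points), Tanaka→Section 10am (89 points), Mendoza→Section 11am (78 points) — total 82+79+85+91+89+78 = 504 points.
Column-greedy (each section in turn goes to its best remaining student) gives 422 points, worse by 82.
Next-best assignment: Novak→Section 1pm, Rossi→Section 9am, Watson→Section 3pm, Ivanova→Section 11am, Tanaka→Section 10am, Mendoza→Section 4pm = 499 points.
Watson's own top section is Section 1pm (91 points), but forcing Watson→Section 1pm and reassigning the rest optimally gives only 468 points — worse by 36.

Watson receives Section 3pm.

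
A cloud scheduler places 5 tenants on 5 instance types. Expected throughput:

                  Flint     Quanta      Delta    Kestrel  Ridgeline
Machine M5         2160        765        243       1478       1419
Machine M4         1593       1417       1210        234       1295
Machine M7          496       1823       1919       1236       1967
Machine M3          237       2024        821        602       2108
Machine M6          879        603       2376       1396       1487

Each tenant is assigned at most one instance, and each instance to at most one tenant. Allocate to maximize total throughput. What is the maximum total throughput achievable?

Maximum total: 9438 ops/s

Optimal: Flint→Machine M4 (1593 ops/s), Quanta→Machine M3 (2024 ops/s), Delta→Machine M6 (2376 ops/s), Kestrel→Machine M5 (1478 ops/s), Ridgeline→Machine M7 (1967 ops/s) — total 1593+2024+2376+1478+1967 = 9438 ops/s.
Max-entry greedy (repeatedly take the single best remaining cell) gives 8701 ops/s, worse by 737.
Swapping Kestrel↔Delta (Kestrel→Machine M6 1396 ops/s, Delta→Machine M5 243 ops/s) loses 2215.
Checked against all permutations: 9438 ops/s is optimal.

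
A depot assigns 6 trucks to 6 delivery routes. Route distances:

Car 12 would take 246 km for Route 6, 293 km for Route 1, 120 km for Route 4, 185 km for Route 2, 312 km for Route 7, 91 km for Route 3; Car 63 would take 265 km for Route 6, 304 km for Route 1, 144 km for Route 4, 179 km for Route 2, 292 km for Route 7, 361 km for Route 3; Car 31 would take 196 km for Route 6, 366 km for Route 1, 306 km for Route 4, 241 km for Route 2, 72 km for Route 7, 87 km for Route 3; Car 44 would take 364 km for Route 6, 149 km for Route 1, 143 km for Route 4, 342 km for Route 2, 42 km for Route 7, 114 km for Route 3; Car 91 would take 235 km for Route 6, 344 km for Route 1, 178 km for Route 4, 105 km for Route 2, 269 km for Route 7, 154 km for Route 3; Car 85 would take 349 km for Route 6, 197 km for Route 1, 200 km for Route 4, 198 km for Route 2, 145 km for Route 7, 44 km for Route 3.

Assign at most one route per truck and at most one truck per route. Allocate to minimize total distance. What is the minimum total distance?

Min total: 755 km

This is a one-to-one assignment (minimum-cost bipartite matching).
Optimal: Car 12→Route 4 (120 km), Car 63→Route 6 (265 km), Car 31→Route 7 (72 km), Car 44→Route 1 (149 km), Car 91→Route 2 (105 km), Car 85→Route 3 (44 km) — total 120+265+72+149+105+44 = 755 km.
Next-best assignment: Car 12→Route 6, Car 63→Route 4, Car 31→Route 7, Car 44→Route 1, Car 91→Route 2, Car 85→Route 3 = 760 km.
Every other assignment is strictly worse.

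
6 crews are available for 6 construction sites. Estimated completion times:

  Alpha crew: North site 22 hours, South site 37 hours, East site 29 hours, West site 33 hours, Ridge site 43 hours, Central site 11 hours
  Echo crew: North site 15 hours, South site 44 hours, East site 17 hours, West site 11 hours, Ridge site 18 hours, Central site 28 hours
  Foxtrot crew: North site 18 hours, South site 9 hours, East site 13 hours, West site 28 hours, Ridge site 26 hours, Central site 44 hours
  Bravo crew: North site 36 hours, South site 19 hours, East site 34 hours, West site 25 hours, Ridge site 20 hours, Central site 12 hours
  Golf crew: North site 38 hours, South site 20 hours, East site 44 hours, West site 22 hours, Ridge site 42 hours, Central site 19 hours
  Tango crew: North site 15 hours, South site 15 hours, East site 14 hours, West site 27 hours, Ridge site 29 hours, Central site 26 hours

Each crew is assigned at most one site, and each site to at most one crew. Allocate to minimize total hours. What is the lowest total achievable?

Optimal: Alpha crew→Central site (11 hours), Echo crew→West site (11 hours), Foxtrot crew→East site (13 hours), Bravo crew→Ridge site (20 hours), Golf crew→South site (20 hours), Tango crew→North site (15 hours) — total 11+11+13+20+20+15 = 90 hours.
Min-entry greedy (repeatedly take the single cheapest remaining cell) gives 103 hours, worse by 13.

Minimum total: 90 hours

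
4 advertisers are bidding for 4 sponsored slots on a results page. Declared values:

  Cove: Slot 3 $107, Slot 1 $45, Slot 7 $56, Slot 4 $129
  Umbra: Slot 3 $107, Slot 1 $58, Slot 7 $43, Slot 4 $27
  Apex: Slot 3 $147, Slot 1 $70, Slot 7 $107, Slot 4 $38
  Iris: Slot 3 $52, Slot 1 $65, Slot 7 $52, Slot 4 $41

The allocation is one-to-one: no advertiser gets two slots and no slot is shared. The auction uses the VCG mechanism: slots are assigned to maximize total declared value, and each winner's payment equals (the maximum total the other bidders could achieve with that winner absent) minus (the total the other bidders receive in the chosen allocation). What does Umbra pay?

Efficient allocation: Cove→Slot 4 ($129), Umbra→Slot 3 ($107), Apex→Slot 7 ($107), Iris→Slot 1 ($65); total welfare W = $408.
Umbra receives Slot 3 at value $107, so the others get W − 107 = $301.
Without Umbra: best allocation of the remaining 3 bidders over all 4 slots is Cove→Slot 4 ($129), Apex→Slot 3 ($147), Iris→Slot 1 ($65), total $341.
VCG payment = (others' best without Umbra) − (others' welfare with Umbra) = 341 − 301 = $40.

Umbra pays $40.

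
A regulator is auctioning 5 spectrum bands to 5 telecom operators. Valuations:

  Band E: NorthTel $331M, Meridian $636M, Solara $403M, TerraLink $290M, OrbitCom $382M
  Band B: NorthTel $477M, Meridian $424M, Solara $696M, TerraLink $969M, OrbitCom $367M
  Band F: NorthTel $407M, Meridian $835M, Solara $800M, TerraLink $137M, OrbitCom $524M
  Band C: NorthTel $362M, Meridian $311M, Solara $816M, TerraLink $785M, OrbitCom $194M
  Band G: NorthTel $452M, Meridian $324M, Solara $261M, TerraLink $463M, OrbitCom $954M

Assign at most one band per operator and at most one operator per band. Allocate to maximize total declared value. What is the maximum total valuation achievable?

Max total: $3905M

Optimal: NorthTel→Band E ($331M), Meridian→Band F ($835M), Solara→Band C ($816M), TerraLink→Band B ($969M), OrbitCom→Band G ($954M) — total 331+835+816+969+954 = $3905M.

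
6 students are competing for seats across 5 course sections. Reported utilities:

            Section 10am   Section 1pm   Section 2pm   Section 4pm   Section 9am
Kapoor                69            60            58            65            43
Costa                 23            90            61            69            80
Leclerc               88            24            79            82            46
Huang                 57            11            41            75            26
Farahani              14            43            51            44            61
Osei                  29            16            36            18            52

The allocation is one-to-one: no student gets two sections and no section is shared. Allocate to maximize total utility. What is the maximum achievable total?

Maximum total: 374 points

Treat this as an assignment problem: match each student to one section.
Optimal: Kapoor→Section 10am (69 points), Costa→Section 1pm (90 points), Leclerc→Section 2pm (79 points), Huang→Section 4pm (75 points), Farahani→Section 9am (61 points) — total 69+90+79+75+61 = 374 points.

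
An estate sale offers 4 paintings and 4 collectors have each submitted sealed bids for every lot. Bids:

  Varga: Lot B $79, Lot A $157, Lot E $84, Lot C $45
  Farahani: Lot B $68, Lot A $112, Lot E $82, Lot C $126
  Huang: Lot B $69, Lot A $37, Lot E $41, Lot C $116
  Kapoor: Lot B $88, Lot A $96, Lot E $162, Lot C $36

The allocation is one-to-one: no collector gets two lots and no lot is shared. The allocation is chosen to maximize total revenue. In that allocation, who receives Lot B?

Huang receives Lot B.

Optimal: Varga→Lot A ($157), Farahani→Lot C ($126), Huang→Lot B ($69), Kapoor→Lot E ($162) — total 157+126+69+162 = $514.
Column-greedy (each lot in turn goes to its best remaining collector) gives $443, worse by 71.
Every other assignment is strictly worse.
Huang's own top lot is Lot C ($116), but forcing Huang→Lot C and reassigning the rest optimally gives only $503 — worse by 11.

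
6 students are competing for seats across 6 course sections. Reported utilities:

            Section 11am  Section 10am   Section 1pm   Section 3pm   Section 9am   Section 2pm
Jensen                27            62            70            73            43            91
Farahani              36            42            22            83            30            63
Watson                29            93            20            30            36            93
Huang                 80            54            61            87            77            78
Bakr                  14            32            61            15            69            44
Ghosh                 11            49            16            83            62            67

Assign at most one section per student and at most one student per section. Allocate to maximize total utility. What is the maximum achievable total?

Maximum total: 470 points

Treat this as an assignment problem: match each student to one section.
Optimal: Jensen→Section 2pm (91 points), Farahani→Section 3pm (83 points), Watson→Section 10am (93 points), Huang→Section 11am (80 points), Bakr→Section 1pm (61 points), Ghosh→Section 9am (62 points) — total 91+83+93+80+61+62 = 470 points.
Row-greedy (each student in turn takes its best remaining section) gives 432 points, worse by 38.
Next-best assignment: Jensen→Section 1pm, Farahani→Section 3pm, Watson→Section 10am, Huang→Section 11am, Bakr→Section 9am, Ghosh→Section 2pm = 462 points.
Swapping Huang↔Bakr (Huang→Section 1pm 61 points, Bakr→Section 11am 14 points) loses 66.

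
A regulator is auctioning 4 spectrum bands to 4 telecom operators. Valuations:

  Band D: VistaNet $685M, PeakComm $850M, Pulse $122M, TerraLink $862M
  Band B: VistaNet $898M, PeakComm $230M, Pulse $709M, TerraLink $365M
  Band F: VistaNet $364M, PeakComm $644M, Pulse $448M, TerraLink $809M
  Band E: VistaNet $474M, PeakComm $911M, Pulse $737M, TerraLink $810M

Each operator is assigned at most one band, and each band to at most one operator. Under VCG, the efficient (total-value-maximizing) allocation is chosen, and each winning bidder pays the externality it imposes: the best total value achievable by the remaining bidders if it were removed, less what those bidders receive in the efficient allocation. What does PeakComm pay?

PeakComm pays $53M.

Efficient allocation: VistaNet→Band B ($898M), PeakComm→Band D ($850M), Pulse→Band E ($737M), TerraLink→Band F ($809M); total welfare W = $3294M.
PeakComm receives Band D at value $850M, so the others get W − 850 = $2444M.
Without PeakComm: best allocation of the remaining 3 bidders over all 4 bands is VistaNet→Band B ($898M), Pulse→Band E ($737M), TerraLink→Band D ($862M), total $2497M.
VCG payment = (others' best without PeakComm) − (others' welfare with PeakComm) = 2497 − 2444 = $53M.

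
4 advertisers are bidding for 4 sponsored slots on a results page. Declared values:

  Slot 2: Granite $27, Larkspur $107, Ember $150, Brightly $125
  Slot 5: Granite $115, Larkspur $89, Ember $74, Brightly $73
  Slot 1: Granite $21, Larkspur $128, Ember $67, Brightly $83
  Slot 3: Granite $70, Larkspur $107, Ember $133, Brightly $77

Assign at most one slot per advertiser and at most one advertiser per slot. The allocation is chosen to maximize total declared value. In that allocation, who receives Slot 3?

This is a one-to-one assignment (maximum-weight bipartite matching).
Optimal: Granite→Slot 5 ($115), Larkspur→Slot 1 ($128), Ember→Slot 3 ($133), Brightly→Slot 2 ($125) — total 115+128+133+125 = $501.
Max-entry greedy (repeatedly take the single best remaining cell) gives $470, worse by 31.
Next-best assignment: Granite→Slot 5, Larkspur→Slot 1, Ember→Slot 2, Brightly→Slot 3 = $470.
Ember's own top slot is Slot 2 ($150), but forcing Ember→Slot 2 and reassigning the rest optimally gives only $470 — worse by 31.

Ember receives Slot 3.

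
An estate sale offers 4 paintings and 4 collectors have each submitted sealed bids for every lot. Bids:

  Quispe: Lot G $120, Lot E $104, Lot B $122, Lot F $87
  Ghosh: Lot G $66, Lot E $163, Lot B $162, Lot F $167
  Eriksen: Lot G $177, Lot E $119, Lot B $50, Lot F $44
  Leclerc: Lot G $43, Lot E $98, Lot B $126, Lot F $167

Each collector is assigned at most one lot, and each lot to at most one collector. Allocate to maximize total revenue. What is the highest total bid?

Max total: $629

Optimal: Quispe→Lot B ($122), Ghosh→Lot E ($163), Eriksen→Lot G ($177), Leclerc→Lot F ($167) — total 122+163+177+167 = $629.
Swapping Eriksen↔Leclerc (Eriksen→Lot F $44, Leclerc→Lot G $43) loses 257.
Every other assignment is strictly worse.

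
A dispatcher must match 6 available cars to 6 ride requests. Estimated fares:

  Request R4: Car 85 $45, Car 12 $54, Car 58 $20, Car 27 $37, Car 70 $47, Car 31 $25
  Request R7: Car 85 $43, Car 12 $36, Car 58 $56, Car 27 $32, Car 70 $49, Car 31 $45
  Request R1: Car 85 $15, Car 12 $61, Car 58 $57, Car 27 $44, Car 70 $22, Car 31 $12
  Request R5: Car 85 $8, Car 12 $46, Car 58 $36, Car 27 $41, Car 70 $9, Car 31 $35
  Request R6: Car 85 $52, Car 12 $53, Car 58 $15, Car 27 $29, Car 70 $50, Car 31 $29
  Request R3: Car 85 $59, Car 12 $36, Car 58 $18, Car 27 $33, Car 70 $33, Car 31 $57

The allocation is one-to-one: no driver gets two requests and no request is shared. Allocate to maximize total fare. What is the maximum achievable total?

Maximum total: $314

Optimal: Car 85→Request R6 ($52), Car 12→Request R1 ($61), Car 58→Request R7 ($56), Car 27→Request R5 ($41), Car 70→Request R4 ($47), Car 31→Request R3 ($57) — total 52+61+56+41+47+57 = $314.
Max-entry greedy (repeatedly take the single best remaining cell) gives $292, worse by 22.
Next-best assignment: Car 85→Request R4, Car 12→Request R1, Car 58→Request R7, Car 27→Request R5, Car 70→Request R6, Car 31→Request R3 = $310.
Swapping Car 27↔Car 85 (Car 27→Request R6 $29, Car 85→Request R5 $8) loses 56.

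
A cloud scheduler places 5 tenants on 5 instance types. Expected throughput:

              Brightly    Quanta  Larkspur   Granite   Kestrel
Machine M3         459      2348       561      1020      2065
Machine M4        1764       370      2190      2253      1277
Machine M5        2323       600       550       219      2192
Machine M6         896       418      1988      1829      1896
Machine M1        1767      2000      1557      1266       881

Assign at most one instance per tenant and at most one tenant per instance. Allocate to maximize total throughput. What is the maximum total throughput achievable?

This is the linear assignment problem.
Optimal: Brightly→Machine M5 (2323 ops/s), Quanta→Machine M1 (2000 ops/s), Larkspur→Machine M6 (1988 ops/s), Granite→Machine M4 (2253 ops/s), Kestrel→Machine M3 (2065 ops/s) — total 2323+2000+1988+2253+2065 = 10629 ops/s.
Column-greedy (each instance in turn goes to its best remaining tenant) gives 9793 ops/s, worse by 836.
Next-best assignment: Brightly→Machine M1, Quanta→Machine M3, Larkspur→Machine M6, Granite→Machine M4, Kestrel→Machine M5 = 10548 ops/s.

Max total: 10629 ops/s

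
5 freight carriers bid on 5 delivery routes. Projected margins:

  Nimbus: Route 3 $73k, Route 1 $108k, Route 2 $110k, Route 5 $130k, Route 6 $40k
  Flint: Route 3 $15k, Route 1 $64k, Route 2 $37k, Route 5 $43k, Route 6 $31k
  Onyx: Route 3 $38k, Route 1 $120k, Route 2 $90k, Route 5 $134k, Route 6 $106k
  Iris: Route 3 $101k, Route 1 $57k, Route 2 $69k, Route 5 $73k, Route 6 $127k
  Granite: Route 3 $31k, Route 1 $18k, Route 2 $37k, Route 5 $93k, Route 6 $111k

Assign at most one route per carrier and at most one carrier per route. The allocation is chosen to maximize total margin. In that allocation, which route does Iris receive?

Iris receives Route 3.

Optimal: Nimbus→Route 2 ($110k), Flint→Route 1 ($64k), Onyx→Route 5 ($134k), Iris→Route 3 ($101k), Granite→Route 6 ($111k) — total 110+64+134+101+111 = $520k.
Column-greedy (each route in turn goes to its best remaining carrier) gives $455k, worse by 65.
Iris's own top route is Route 6 ($127k), but forcing Iris→Route 6 and reassigning the rest optimally gives only $466k — worse by 54.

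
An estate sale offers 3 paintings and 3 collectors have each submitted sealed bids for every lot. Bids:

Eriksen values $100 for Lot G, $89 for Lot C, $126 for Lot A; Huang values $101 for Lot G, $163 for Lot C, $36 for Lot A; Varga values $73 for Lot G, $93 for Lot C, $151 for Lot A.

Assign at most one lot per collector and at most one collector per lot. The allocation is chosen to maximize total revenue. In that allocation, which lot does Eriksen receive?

Eriksen receives Lot G.

Optimal: Eriksen→Lot G ($100), Huang→Lot C ($163), Varga→Lot A ($151) — total 100+163+151 = $414.
Row-greedy (each collector in turn takes its best remaining lot) gives $362, worse by 52.
No other one-to-one assignment exceeds $414.
Eriksen's own top lot is Lot A ($126), but forcing Eriksen→Lot A and reassigning the rest optimally gives only $362 — worse by 52.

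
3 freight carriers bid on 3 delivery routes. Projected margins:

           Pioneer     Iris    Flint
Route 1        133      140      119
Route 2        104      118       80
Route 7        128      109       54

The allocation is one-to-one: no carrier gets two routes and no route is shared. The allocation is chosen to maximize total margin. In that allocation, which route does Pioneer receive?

Pioneer receives Route 7.

Optimal: Pioneer→Route 7 ($128k), Iris→Route 2 ($118k), Flint→Route 1 ($119k) — total 128+118+119 = $365k.
Row-greedy (each carrier in turn takes its best remaining route) gives $305k, worse by 60.
Next-best assignment: Pioneer→Route 7, Iris→Route 1, Flint→Route 2 = $348k.
Pioneer's own top route is Route 1 ($133k), but forcing Pioneer→Route 1 and reassigning the rest optimally gives only $322k — worse by 43.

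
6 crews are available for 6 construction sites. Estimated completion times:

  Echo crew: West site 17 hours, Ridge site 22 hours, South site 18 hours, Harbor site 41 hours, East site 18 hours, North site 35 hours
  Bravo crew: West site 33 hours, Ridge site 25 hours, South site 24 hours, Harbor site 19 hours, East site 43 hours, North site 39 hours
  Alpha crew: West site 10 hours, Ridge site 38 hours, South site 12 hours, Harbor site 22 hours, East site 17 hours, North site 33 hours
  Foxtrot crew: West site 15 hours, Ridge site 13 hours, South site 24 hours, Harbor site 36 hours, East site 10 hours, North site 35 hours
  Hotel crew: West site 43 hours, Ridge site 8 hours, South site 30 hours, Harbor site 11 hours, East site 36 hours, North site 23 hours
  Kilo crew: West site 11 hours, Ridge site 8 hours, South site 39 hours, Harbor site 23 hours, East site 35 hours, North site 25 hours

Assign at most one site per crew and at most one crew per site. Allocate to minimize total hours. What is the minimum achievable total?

Minimum total: 88 hours

This is the linear assignment problem.
Optimal: Echo crew→South site (18 hours), Bravo crew→Harbor site (19 hours), Alpha crew→West site (10 hours), Foxtrot crew→East site (10 hours), Hotel crew→North site (23 hours), Kilo crew→Ridge site (8 hours) — total 18+19+10+10+23+8 = 88 hours.
Min-entry greedy (repeatedly take the single cheapest remaining cell) gives 90 hours, worse by 2.
Every other assignment is strictly worse.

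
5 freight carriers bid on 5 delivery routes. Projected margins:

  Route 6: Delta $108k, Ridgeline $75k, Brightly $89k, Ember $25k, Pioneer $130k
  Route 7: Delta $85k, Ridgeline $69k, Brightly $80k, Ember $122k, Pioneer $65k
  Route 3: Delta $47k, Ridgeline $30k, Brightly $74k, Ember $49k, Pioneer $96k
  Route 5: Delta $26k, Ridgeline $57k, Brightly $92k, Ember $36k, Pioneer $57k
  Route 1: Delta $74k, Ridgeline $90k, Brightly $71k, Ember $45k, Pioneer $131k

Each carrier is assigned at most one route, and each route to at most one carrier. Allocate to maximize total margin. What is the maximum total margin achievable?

Optimal: Delta→Route 6 ($108k), Ridgeline→Route 1 ($90k), Brightly→Route 5 ($92k), Ember→Route 7 ($122k), Pioneer→Route 3 ($96k) — total 108+90+92+122+96 = $508k.
No other one-to-one assignment exceeds $508k.

Maximum total: $508k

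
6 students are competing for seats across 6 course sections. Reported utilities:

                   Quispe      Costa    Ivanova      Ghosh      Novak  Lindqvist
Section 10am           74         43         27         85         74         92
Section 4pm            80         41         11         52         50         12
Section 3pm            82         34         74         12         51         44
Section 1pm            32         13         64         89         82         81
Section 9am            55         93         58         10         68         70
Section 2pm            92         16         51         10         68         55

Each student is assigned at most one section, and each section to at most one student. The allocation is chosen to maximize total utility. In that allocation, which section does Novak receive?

Optimal: Quispe→Section 4pm (80 points), Costa→Section 9am (93 points), Ivanova→Section 3pm (74 points), Ghosh→Section 1pm (89 points), Novak→Section 2pm (68 points), Lindqvist→Section 10am (92 points) — total 80+93+74+89+68+92 = 496 points.
Max-entry greedy (repeatedly take the single best remaining cell) gives 490 points, worse by 6.
No other one-to-one assignment exceeds 496 points.
Novak's own top section is Section 1pm (82 points), but forcing Novak→Section 1pm and reassigning the rest optimally gives only 485 points — worse by 11.

Novak receives Section 2pm.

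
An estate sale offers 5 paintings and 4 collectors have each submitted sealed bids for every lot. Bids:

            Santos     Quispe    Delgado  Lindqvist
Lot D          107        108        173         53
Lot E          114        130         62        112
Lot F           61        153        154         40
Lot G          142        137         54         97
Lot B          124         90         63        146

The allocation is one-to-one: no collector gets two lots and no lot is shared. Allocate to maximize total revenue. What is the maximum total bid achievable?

Optimal: Santos→Lot G ($142), Quispe→Lot F ($153), Delgado→Lot D ($173), Lindqvist→Lot B ($146) — total 142+153+173+146 = $614.
Column-greedy (each lot in turn goes to its best remaining collector) gives $461, worse by 153.
No other one-to-one assignment exceeds $614.

Max total: $614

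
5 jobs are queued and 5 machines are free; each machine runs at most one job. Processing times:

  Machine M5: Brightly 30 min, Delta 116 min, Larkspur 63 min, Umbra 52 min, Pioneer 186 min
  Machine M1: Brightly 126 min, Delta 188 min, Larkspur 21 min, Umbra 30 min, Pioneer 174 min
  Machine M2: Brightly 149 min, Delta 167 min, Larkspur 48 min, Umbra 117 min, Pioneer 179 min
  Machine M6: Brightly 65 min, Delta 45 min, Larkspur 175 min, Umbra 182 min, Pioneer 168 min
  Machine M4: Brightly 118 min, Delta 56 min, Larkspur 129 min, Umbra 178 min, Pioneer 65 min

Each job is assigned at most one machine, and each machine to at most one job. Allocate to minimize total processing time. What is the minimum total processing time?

Minimum total: 218 min

Optimal: Brightly→Machine M5 (30 min), Delta→Machine M6 (45 min), Larkspur→Machine M2 (48 min), Umbra→Machine M1 (30 min), Pioneer→Machine M4 (65 min) — total 30+45+48+30+65 = 218 min.
Column-greedy (each machine in turn goes to its cheapest remaining job) gives 278 min, worse by 60.
Next-best assignment: Brightly→Machine M5, Delta→Machine M6, Larkspur→Machine M1, Umbra→Machine M2, Pioneer→Machine M4 = 278 min.
Checked against all permutations: 218 min is optimal.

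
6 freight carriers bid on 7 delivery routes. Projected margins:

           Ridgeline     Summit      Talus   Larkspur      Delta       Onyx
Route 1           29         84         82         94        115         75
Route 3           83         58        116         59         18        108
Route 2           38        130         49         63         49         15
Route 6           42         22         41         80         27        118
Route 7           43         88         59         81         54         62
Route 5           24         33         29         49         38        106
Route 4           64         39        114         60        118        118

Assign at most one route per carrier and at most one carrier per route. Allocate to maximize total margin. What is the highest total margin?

Maximum total: $641k

Treat this as an assignment problem: match each carrier to one route.
Optimal: Ridgeline→Route 3 ($83k), Summit→Route 2 ($130k), Talus→Route 4 ($114k), Larkspur→Route 7 ($81k), Delta→Route 1 ($115k), Onyx→Route 6 ($118k) — total 83+130+114+81+115+118 = $641k.
Next-best assignment: Ridgeline→Route 3, Summit→Route 2, Talus→Route 4, Larkspur→Route 7, Delta→Route 1, Onyx→Route 5 = $629k.
Swapping Ridgeline↔Larkspur (Ridgeline→Route 7 $43k, Larkspur→Route 3 $59k) loses 62.
Checked against all permutations: $641k is optimal.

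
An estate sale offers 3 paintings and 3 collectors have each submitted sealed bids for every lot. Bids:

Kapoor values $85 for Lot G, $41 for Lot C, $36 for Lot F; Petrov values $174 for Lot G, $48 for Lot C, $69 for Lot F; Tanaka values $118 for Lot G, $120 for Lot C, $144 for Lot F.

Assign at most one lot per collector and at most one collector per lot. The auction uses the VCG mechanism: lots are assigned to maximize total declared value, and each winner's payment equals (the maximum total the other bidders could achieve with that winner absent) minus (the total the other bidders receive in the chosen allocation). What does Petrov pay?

Efficient allocation: Kapoor→Lot C ($41), Petrov→Lot G ($174), Tanaka→Lot F ($144); total welfare W = $359.
Petrov receives Lot G at value $174, so the others get W − 174 = $185.
Without Petrov: best allocation of the remaining 2 bidders over all 3 lots is Kapoor→Lot G ($85), Tanaka→Lot F ($144), total $229.
VCG payment = (others' best without Petrov) − (others' welfare with Petrov) = 229 − 185 = $44.

Petrov pays $44.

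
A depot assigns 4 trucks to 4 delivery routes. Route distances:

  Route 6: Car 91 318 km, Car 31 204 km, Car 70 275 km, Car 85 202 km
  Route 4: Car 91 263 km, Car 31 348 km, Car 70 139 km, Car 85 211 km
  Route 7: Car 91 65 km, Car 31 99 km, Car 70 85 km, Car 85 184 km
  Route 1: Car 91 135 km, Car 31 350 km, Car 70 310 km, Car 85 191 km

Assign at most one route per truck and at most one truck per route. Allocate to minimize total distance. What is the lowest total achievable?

Optimal: Car 91→Route 1 (135 km), Car 31→Route 7 (99 km), Car 70→Route 4 (139 km), Car 85→Route 6 (202 km) — total 135+99+139+202 = 575 km.
Row-greedy (each truck in turn takes its cheapest remaining route) gives 599 km, worse by 24.
Next-best assignment: Car 91→Route 7, Car 31→Route 6, Car 70→Route 4, Car 85→Route 1 = 599 km.

Minimum total: 575 km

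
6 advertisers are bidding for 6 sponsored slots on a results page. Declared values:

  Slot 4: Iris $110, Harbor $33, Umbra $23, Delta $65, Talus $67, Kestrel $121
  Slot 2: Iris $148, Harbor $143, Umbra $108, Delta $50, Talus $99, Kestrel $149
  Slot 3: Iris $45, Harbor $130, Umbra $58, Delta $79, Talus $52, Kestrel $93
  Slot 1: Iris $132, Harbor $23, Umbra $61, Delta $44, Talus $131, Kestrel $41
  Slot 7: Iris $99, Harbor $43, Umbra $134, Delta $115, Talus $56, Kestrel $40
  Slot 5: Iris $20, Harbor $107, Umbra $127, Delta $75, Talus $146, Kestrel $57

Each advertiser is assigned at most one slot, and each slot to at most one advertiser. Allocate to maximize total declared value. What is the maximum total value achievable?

Optimal: Iris→Slot 2 ($148), Harbor→Slot 3 ($130), Umbra→Slot 5 ($127), Delta→Slot 7 ($115), Talus→Slot 1 ($131), Kestrel→Slot 4 ($121) — total 148+130+127+115+131+121 = $772.
Max-entry greedy (repeatedly take the single best remaining cell) gives $756, worse by 16.
Swapping Umbra↔Kestrel (Umbra→Slot 4 $23, Kestrel→Slot 5 $57) loses 168.

Max total: $772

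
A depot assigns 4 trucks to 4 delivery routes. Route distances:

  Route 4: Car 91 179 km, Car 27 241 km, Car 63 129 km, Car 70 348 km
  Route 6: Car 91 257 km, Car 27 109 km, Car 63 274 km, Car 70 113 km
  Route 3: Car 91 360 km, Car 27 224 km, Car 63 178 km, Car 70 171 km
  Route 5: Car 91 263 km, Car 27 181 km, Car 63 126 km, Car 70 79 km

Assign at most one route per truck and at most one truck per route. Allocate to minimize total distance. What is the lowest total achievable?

Optimal: Car 91→Route 4 (179 km), Car 27→Route 6 (109 km), Car 63→Route 3 (178 km), Car 70→Route 5 (79 km) — total 179+109+178+79 = 545 km.
Row-greedy (each truck in turn takes its cheapest remaining route) gives 585 km, worse by 40.
Next-best assignment: Car 91→Route 4, Car 27→Route 6, Car 63→Route 5, Car 70→Route 3 = 585 km.

Min total: 545 km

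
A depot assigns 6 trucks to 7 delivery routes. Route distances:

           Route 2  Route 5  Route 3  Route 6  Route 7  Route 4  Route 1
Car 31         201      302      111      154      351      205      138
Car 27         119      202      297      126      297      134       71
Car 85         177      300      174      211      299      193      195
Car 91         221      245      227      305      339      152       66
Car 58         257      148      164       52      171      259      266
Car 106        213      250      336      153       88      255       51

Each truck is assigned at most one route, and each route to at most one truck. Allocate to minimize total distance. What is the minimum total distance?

Min total: 628 km

Optimal: Car 31→Route 3 (111 km), Car 27→Route 4 (134 km), Car 85→Route 2 (177 km), Car 91→Route 1 (66 km), Car 58→Route 6 (52 km), Car 106→Route 7 (88 km) — total 111+134+177+66+52+88 = 628 km.
Next-best assignment: Car 31→Route 3, Car 27→Route 2, Car 85→Route 4, Car 91→Route 1, Car 58→Route 6, Car 106→Route 7 = 629 km.
Swapping Car 58↔Car 85 (Car 58→Route 2 257 km, Car 85→Route 6 211 km) adds 239.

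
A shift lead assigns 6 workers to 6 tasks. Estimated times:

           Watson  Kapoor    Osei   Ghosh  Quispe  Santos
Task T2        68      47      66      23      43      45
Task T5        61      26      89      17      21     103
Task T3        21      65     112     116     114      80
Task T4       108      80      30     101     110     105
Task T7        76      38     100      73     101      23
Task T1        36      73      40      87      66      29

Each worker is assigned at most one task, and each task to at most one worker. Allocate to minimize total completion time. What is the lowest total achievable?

Treat this as an assignment problem: match each worker to one task.
Optimal: Watson→Task T3 (21 min), Kapoor→Task T7 (38 min), Osei→Task T4 (30 min), Ghosh→Task T2 (23 min), Quispe→Task T5 (21 min), Santos→Task T1 (29 min) — total 21+38+30+23+21+29 = 162 min.
Row-greedy (each worker in turn takes its cheapest remaining task) gives 189 min, worse by 27.
Next-best assignment: Watson→Task T3, Kapoor→Task T7, Osei→Task T4, Ghosh→Task T5, Quispe→Task T2, Santos→Task T1 = 178 min.
Swapping Kapoor↔Quispe (Kapoor→Task T5 26 min, Quispe→Task T7 101 min) adds 68.

Minimum total: 162 min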